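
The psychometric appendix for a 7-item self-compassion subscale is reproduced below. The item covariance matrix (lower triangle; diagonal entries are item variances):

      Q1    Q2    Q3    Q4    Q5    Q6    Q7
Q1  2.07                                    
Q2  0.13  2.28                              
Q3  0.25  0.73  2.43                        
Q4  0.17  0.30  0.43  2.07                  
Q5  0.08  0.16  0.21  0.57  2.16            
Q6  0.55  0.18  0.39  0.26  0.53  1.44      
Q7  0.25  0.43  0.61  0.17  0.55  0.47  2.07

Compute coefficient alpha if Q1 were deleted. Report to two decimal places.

Remaining items: Q2, Q3, Q4, Q5, Q6, Q7 (k = 6).
ΣVar(i) = 2.28 + 2.43 + 2.07 + 2.16 + 1.44 + 2.07 = 12.45
σ²_T = 12.45 + 2 × 5.99 = 24.43
α (item deleted) = (6/5)·(1 − 12.45/24.43) = 0.59

α = 0.59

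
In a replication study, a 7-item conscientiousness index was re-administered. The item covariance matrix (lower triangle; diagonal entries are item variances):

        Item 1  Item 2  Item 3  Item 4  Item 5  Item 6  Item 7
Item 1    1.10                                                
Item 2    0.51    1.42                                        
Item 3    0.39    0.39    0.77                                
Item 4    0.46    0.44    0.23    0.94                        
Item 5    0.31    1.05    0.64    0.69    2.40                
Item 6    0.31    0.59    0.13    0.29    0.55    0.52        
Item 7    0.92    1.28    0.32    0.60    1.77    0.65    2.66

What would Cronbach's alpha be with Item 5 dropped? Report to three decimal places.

α = 0.804

Remaining items: Item 1, Item 2, Item 3, Item 4, Item 6, Item 7 (k = 6).
sum of item variances = 1.10 + 1.42 + 0.77 + 0.94 + 0.52 + 2.66 = 7.41
σ²_T = 7.41 + 2 × 7.51 = 22.43
α (item deleted) = (6/5)·(1 − 7.41/22.43) = 0.804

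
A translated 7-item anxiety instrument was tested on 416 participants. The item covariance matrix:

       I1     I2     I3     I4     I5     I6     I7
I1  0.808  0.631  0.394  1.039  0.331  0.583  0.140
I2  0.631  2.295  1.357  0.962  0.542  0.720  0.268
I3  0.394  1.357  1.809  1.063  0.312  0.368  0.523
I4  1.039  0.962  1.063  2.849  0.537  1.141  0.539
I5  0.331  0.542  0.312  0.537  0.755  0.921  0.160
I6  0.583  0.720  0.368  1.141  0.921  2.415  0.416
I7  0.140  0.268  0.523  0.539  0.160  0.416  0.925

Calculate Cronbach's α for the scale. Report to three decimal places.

Σσ²ᵢ = 0.808 + 2.295 + 1.809 + 2.849 + 0.755 + 2.415 + 0.925 = 11.856
Sum of off-diagonal covariances = 12.947
σ²_total = 11.856 + 2 × 12.947 = 37.750
α = (k/(k−1))·(1 − Σσ²ᵢ/σ²_total) = (7/6)·(1 − 11.856/37.750) = 0.800

Cronbach's α = 0.800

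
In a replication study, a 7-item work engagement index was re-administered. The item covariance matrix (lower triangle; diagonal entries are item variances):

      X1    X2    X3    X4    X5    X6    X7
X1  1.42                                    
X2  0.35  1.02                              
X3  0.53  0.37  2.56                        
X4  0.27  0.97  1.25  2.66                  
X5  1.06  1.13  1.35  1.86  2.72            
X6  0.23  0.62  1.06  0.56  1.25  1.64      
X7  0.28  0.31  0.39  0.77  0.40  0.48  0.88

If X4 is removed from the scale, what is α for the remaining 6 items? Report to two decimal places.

Remaining items: X1, X2, X3, X5, X6, X7 (k = 6).
Σσ²ᵢ = 1.42 + 1.02 + 2.56 + 2.72 + 1.64 + 0.88 = 10.24
Var(T) = 10.24 + 2 × 9.81 = 29.86
α (item deleted) = (6/5)·(1 − 10.24/29.86) = 0.79

α = 0.79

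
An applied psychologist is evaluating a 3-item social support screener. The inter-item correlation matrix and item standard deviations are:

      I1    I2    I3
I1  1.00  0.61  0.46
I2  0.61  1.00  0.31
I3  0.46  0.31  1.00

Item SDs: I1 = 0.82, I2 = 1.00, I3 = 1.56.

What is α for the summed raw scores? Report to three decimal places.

Σσ²ᵢ = 0.82² + 1.00² + 1.56² = 4.1060
Covariances σ_ij = r_ij · s_i · s_j:
  σ(I1,I2) = 0.61 × 0.82 × 1.00 = 0.5002
  σ(I1,I3) = 0.46 × 0.82 × 1.56 = 0.5884
  σ(I2,I3) = 0.31 × 1.00 × 1.56 = 0.4836
σ²_T = Σσ²ᵢ + 2·Σσ_ij = 4.1060 + 2 × 1.5722 = 7.2504
α = (3/2)·(1 − 4.1060/7.2504) = 0.651

α = 0.651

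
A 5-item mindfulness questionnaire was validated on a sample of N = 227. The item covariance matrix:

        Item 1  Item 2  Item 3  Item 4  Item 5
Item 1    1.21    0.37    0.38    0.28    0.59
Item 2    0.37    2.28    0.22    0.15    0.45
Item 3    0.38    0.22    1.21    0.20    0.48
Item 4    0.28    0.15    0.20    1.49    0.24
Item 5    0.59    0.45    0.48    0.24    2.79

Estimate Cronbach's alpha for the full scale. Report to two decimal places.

sum of item variances = 1.21 + 2.28 + 1.21 + 1.49 + 2.79 = 8.98
Sum of off-diagonal covariances = 3.36
σ²_total = 8.98 + 2 × 3.36 = 15.70
α = (k/(k−1))·(1 − sum of item variances/σ²_total) = (5/4)·(1 − 8.98/15.70) = 0.54

Cronbach's alpha = 0.54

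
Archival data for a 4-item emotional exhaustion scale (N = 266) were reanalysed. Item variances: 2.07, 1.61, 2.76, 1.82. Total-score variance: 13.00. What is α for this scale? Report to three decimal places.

Σσ²ᵢ = 2.07 + 1.61 + 2.76 + 1.82 = 8.26
α = (k/(k−1))·(1 − Σσ²ᵢ/σ²_T) = (4/3)·(1 − 8.26/13.00) = 0.486

α = 0.486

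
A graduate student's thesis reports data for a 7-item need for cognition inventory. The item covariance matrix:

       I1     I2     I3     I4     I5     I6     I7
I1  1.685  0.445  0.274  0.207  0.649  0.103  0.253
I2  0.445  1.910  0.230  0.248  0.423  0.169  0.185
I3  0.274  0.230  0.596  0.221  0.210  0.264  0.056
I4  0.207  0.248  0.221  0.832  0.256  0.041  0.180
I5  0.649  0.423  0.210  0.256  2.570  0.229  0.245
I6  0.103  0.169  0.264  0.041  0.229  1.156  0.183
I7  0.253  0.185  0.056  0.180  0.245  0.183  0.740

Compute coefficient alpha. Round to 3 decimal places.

coefficient alpha = 0.603

Σσ²ᵢ = 1.685 + 1.910 + 0.596 + 0.832 + 2.570 + 1.156 + 0.740 = 9.489
Sum of the distinct covariances = 5.071
σ²_total = 9.489 + 2 × 5.071 = 19.631
α = (k/(k−1))·(1 − Σσ²ᵢ/σ²_total) = (7/6)·(1 − 9.489/19.631) = 0.603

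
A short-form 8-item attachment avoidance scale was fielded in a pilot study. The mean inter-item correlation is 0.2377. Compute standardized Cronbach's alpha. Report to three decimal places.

Standardized α = k·r̄ / (1 + (k−1)·r̄) = 8 × 0.2377 / (1 + 7 × 0.2377)
  = 1.9016 / 2.6639 = 0.714

standardized Cronbach's alpha = 0.714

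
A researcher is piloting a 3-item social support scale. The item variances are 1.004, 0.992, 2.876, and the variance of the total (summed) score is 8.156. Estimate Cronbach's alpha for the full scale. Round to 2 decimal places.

ΣVar(i) = 1.004 + 0.992 + 2.876 = 4.872
α = (k/(k−1))·(1 − ΣVar(i)/total variance) = (3/2)·(1 − 4.872/8.156) = 0.60

α = 0.60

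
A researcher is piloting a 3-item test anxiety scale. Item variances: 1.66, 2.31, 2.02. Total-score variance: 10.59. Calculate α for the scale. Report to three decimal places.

Σσᵢ² = 1.66 + 2.31 + 2.02 = 5.99
α = (k/(k−1))·(1 − Σσᵢ²/total variance) = (3/2)·(1 − 5.99/10.59) = 0.652

α = 0.652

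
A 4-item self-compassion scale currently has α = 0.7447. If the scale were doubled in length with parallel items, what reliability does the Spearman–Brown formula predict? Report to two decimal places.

Length factor m = 2
α' = m·α / (1 + (m−1)·α)
   = 2 × 0.7447 / (1 + (2 − 1) × 0.7447)
   = 1.4894 / 1.7447 = 0.85

predicted reliability = 0.85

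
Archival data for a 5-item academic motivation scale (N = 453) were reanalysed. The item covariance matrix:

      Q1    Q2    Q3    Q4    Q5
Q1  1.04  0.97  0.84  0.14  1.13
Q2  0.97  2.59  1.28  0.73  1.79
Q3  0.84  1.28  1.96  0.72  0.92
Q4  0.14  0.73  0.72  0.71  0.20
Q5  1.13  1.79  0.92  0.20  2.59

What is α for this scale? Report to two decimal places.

α = 0.83

Σσ²ᵢ = 1.04 + 2.59 + 1.96 + 0.71 + 2.59 = 8.89
Sum of the distinct covariances = 8.72
σ²_T = 8.89 + 2 × 8.72 = 26.33
α = (k/(k−1))·(1 − Σσ²ᵢ/σ²_T) = (5/4)·(1 − 8.89/26.33) = 0.83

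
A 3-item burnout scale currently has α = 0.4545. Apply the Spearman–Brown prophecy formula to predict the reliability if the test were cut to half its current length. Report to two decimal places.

Length factor m = 1/2
α' = m·α / (1 − (1−m)·α)
   = 1/2 × 0.4545 / (1 − (1 − 1/2) × 0.4545)
   = 0.2273 / 0.7728 = 0.29

predicted reliability = 0.29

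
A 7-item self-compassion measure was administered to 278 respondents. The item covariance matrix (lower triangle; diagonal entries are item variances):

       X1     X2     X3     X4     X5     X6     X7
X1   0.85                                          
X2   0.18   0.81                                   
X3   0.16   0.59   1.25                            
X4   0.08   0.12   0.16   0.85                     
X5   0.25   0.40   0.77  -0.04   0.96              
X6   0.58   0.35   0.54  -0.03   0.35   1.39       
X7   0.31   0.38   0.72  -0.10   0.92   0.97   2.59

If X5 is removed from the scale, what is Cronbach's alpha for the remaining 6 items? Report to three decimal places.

Remaining items: X1, X2, X3, X4, X6, X7 (k = 6).
Σσᵢ² = 0.85 + 0.81 + 1.25 + 0.85 + 1.39 + 2.59 = 7.74
total variance = 7.74 + 2 × 5.01 = 17.76
α (item deleted) = (6/5)·(1 − 7.74/17.76) = 0.677

Cronbach's alpha = 0.677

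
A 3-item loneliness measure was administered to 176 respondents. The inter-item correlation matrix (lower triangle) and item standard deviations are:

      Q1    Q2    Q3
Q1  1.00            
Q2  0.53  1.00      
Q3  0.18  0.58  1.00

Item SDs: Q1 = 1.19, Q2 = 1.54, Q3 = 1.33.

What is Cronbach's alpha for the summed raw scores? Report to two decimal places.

Σσ²ᵢ = 1.19² + 1.54² + 1.33² = 5.5566
Covariances σ_ij = r_ij · s_i · s_j:
  σ(Q1,Q2) = 0.53 × 1.19 × 1.54 = 0.9713
  σ(Q1,Q3) = 0.18 × 1.19 × 1.33 = 0.2849
  σ(Q2,Q3) = 0.58 × 1.54 × 1.33 = 1.1880
σ²_T = Σσ²ᵢ + 2·Σσ_ij = 5.5566 + 2 × 2.4442 = 10.4450
α = (3/2)·(1 − 5.5566/10.4450) = 0.70

Cronbach's alpha = 0.70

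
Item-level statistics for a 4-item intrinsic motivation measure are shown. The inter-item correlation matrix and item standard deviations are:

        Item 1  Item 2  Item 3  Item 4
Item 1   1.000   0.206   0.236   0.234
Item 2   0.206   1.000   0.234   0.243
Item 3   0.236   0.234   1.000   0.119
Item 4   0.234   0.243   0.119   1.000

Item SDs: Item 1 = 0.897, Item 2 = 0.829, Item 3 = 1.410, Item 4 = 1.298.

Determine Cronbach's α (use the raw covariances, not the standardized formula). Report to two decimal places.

Σσ²ᵢ = 0.897² + 0.829² + 1.410² + 1.298² = 5.1648
Covariances σ_ij = r_ij · s_i · s_j:
  σ(Item 1,Item 2) = 0.206 × 0.897 × 0.829 = 0.1532
  σ(Item 1,Item 3) = 0.236 × 0.897 × 1.410 = 0.2985
  σ(Item 1,Item 4) = 0.234 × 0.897 × 1.298 = 0.2724
  σ(Item 2,Item 3) = 0.234 × 0.829 × 1.410 = 0.2735
  σ(Item 2,Item 4) = 0.243 × 0.829 × 1.298 = 0.2615
  σ(Item 3,Item 4) = 0.119 × 1.410 × 1.298 = 0.2178
σ²_T = Σσ²ᵢ + 2·Σσ_ij = 5.1648 + 2 × 1.4769 = 8.1186
α = (4/3)·(1 − 5.1648/8.1186) = 0.49

α = 0.49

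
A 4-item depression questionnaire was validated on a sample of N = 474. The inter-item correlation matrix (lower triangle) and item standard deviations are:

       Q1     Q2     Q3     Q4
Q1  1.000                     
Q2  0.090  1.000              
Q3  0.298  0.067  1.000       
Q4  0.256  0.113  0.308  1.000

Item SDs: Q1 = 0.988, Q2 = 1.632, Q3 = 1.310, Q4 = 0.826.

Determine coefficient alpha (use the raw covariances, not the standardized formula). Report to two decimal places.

Σσ²ᵢ = 0.988² + 1.632² + 1.310² + 0.826² = 6.0379
Covariances σ_ij = r_ij · s_i · s_j:
  σ(Q1,Q2) = 0.090 × 0.988 × 1.632 = 0.1451
  σ(Q1,Q3) = 0.298 × 0.988 × 1.310 = 0.3857
  σ(Q1,Q4) = 0.256 × 0.988 × 0.826 = 0.2089
  σ(Q2,Q3) = 0.067 × 1.632 × 1.310 = 0.1432
  σ(Q2,Q4) = 0.113 × 1.632 × 0.826 = 0.1523
  σ(Q3,Q4) = 0.308 × 1.310 × 0.826 = 0.3333
σ²_T = Σσ²ᵢ + 2·Σσ_ij = 6.0379 + 2 × 1.3685 = 8.7749
α = (4/3)·(1 − 6.0379/8.7749) = 0.42

coefficient alpha = 0.42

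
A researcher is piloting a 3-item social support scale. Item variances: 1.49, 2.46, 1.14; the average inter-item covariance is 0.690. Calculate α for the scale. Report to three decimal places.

Σσᵢ² = 1.49 + 2.46 + 1.14 = 5.09
Sum of the 3 distinct covariances = 3 × 0.690 = 2.070
total variance = Σσᵢ² + 2·Σcov = 5.09 + 2 × 2.070 = 9.230
α = (3/2)·(1 − 5.09/9.230) = 0.673

α = 0.673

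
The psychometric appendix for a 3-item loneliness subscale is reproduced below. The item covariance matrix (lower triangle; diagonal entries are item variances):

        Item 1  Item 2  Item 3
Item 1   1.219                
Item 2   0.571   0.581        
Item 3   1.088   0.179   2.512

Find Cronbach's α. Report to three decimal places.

Σσᵢ² = 1.219 + 0.581 + 2.512 = 4.312
Sum of off-diagonal covariances = 1.838
total variance = 4.312 + 2 × 1.838 = 7.988
α = (k/(k−1))·(1 − Σσᵢ²/total variance) = (3/2)·(1 − 4.312/7.988) = 0.690

α = 0.690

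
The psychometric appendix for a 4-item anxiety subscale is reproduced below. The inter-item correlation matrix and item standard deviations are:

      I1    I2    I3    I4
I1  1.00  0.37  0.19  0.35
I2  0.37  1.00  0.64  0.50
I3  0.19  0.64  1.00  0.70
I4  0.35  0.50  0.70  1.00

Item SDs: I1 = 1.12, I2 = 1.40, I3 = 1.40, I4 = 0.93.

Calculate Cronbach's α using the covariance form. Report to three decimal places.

Σσ²ᵢ = 1.12² + 1.40² + 1.40² + 0.93² = 6.0393
Covariances σ_ij = r_ij · s_i · s_j:
  σ(I1,I2) = 0.37 × 1.12 × 1.40 = 0.5802
  σ(I1,I3) = 0.19 × 1.12 × 1.40 = 0.2979
  σ(I1,I4) = 0.35 × 1.12 × 0.93 = 0.3646
  σ(I2,I3) = 0.64 × 1.40 × 1.40 = 1.2544
  σ(I2,I4) = 0.50 × 1.40 × 0.93 = 0.6510
  σ(I3,I4) = 0.70 × 1.40 × 0.93 = 0.9114
σ²_T = Σσ²ᵢ + 2·Σσ_ij = 6.0393 + 2 × 4.0595 = 14.1583
α = (4/3)·(1 − 6.0393/14.1583) = 0.765

α = 0.765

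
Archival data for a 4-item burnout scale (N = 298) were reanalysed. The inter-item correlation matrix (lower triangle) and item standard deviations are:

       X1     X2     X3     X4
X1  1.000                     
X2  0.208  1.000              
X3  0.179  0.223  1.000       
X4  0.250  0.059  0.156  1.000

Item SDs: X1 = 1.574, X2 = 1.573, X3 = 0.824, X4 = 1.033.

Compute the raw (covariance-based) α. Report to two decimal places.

α = 0.44

Σσ²ᵢ = 1.574² + 1.573² + 0.824² + 1.033² = 6.6979
Covariances σ_ij = r_ij · s_i · s_j:
  σ(X1,X2) = 0.208 × 1.574 × 1.573 = 0.5150
  σ(X1,X3) = 0.179 × 1.574 × 0.824 = 0.2322
  σ(X1,X4) = 0.250 × 1.574 × 1.033 = 0.4065
  σ(X2,X3) = 0.223 × 1.573 × 0.824 = 0.2890
  σ(X2,X4) = 0.059 × 1.573 × 1.033 = 0.0959
  σ(X3,X4) = 0.156 × 0.824 × 1.033 = 0.1328
σ²_T = Σσ²ᵢ + 2·Σσ_ij = 6.6979 + 2 × 1.6714 = 10.0407
α = (4/3)·(1 − 6.6979/10.0407) = 0.44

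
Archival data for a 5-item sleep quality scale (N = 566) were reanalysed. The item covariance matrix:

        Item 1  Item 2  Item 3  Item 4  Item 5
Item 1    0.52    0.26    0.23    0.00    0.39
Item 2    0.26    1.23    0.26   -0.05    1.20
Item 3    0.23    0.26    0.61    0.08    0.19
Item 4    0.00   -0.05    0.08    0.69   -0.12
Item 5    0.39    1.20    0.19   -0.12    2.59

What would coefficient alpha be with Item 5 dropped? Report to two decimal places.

α = 0.45

Remaining items: Item 1, Item 2, Item 3, Item 4 (k = 4).
sum of item variances = 0.52 + 1.23 + 0.61 + 0.69 = 3.05
Var(T) = 3.05 + 2 × 0.78 = 4.61
α (item deleted) = (4/3)·(1 − 3.05/4.61) = 0.45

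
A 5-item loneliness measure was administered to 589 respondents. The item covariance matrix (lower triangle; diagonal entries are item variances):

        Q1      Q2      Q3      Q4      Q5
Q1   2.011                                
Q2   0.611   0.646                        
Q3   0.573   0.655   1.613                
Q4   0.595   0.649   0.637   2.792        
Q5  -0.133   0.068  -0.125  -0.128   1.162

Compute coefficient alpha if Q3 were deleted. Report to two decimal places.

coefficient alpha = 0.45

Remaining items: Q1, Q2, Q4, Q5 (k = 4).
ΣVar(i) = 2.011 + 0.646 + 2.792 + 1.162 = 6.611
Var(T) = 6.611 + 2 × 1.662 = 9.935
α (item deleted) = (4/3)·(1 − 6.611/9.935) = 0.45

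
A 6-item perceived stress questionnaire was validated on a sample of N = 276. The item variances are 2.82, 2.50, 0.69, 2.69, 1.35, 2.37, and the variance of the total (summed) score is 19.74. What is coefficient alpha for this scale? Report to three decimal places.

ΣVar(i) = 2.82 + 2.50 + 0.69 + 2.69 + 1.35 + 2.37 = 12.42
α = (k/(k−1))·(1 − ΣVar(i)/σ²_total) = (6/5)·(1 − 12.42/19.74) = 0.445

α = 0.445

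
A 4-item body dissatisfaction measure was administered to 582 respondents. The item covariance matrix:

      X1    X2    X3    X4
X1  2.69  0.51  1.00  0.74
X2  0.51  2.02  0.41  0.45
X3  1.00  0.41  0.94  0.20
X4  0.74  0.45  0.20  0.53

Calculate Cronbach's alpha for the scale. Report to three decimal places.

ΣVar(i) = 2.69 + 2.02 + 0.94 + 0.53 = 6.18
Sum of the distinct covariances = 3.31
Var(T) = 6.18 + 2 × 3.31 = 12.80
α = (k/(k−1))·(1 − ΣVar(i)/Var(T)) = (4/3)·(1 − 6.18/12.80) = 0.690

Cronbach's alpha = 0.690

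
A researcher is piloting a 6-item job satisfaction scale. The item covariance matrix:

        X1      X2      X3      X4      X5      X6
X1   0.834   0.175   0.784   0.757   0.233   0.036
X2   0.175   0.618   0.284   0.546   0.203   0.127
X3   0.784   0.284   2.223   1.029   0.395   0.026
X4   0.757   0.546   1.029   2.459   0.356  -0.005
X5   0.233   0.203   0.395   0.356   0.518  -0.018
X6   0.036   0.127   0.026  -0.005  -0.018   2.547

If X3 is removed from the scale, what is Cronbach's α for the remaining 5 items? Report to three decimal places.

Remaining items: X1, X2, X4, X5, X6 (k = 5).
sum of item variances = 0.834 + 0.618 + 2.459 + 0.518 + 2.547 = 6.976
Var(T) = 6.976 + 2 × 2.410 = 11.796
α (item deleted) = (5/4)·(1 − 6.976/11.796) = 0.511

Cronbach's α = 0.511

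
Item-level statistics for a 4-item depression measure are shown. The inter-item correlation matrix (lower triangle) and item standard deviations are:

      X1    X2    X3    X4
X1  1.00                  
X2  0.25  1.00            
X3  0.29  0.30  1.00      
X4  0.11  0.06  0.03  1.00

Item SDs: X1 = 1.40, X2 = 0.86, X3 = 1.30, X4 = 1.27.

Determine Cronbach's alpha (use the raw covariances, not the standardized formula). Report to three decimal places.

α = 0.439

Σσ²ᵢ = 1.40² + 0.86² + 1.30² + 1.27² = 6.0025
Covariances σ_ij = r_ij · s_i · s_j:
  σ(X1,X2) = 0.25 × 1.40 × 0.86 = 0.3010
  σ(X1,X3) = 0.29 × 1.40 × 1.30 = 0.5278
  σ(X1,X4) = 0.11 × 1.40 × 1.27 = 0.1956
  σ(X2,X3) = 0.30 × 0.86 × 1.30 = 0.3354
  σ(X2,X4) = 0.06 × 0.86 × 1.27 = 0.0655
  σ(X3,X4) = 0.03 × 1.30 × 1.27 = 0.0495
σ²_T = Σσ²ᵢ + 2·Σσ_ij = 6.0025 + 2 × 1.4748 = 8.9521
α = (4/3)·(1 − 6.0025/8.9521) = 0.439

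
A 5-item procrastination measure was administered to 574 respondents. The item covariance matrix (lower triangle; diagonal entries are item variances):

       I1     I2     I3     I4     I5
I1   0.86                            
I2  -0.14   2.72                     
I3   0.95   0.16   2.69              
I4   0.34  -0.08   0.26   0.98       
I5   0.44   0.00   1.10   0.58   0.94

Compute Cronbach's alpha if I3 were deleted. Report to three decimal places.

α = 0.391

Remaining items: I1, I2, I4, I5 (k = 4).
Σσᵢ² = 0.86 + 2.72 + 0.98 + 0.94 = 5.50
σ²_T = 5.50 + 2 × 1.14 = 7.78
α (item deleted) = (4/3)·(1 − 5.50/7.78) = 0.391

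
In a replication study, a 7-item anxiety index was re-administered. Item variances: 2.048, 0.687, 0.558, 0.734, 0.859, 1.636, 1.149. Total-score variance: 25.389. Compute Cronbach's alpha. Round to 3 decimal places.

α = 0.814

ΣVar(i) = 2.048 + 0.687 + 0.558 + 0.734 + 0.859 + 1.636 + 1.149 = 7.671
α = (k/(k−1))·(1 − ΣVar(i)/σ²_T) = (7/6)·(1 − 7.671/25.389) = 0.814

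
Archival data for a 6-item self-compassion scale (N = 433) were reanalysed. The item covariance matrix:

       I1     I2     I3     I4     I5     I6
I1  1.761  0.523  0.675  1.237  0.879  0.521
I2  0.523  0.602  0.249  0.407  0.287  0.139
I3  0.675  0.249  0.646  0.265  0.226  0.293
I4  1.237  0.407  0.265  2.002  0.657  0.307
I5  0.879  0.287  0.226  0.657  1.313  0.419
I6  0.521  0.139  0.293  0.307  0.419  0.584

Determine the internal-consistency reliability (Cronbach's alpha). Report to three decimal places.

Σσᵢ² = 1.761 + 0.602 + 0.646 + 2.002 + 1.313 + 0.584 = 6.908
Sum of the distinct covariances = 7.084
σ²_total = 6.908 + 2 × 7.084 = 21.076
α = (k/(k−1))·(1 − Σσᵢ²/σ²_total) = (6/5)·(1 − 6.908/21.076) = 0.807

α = 0.807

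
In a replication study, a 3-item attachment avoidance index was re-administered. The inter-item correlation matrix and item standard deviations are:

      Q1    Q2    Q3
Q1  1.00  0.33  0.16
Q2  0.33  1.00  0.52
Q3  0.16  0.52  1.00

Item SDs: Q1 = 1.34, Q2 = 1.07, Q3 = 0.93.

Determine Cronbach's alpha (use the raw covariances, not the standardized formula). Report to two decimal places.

Cronbach's alpha = 0.58

Σσ²ᵢ = 1.34² + 1.07² + 0.93² = 3.8054
Covariances σ_ij = r_ij · s_i · s_j:
  σ(Q1,Q2) = 0.33 × 1.34 × 1.07 = 0.4732
  σ(Q1,Q3) = 0.16 × 1.34 × 0.93 = 0.1994
  σ(Q2,Q3) = 0.52 × 1.07 × 0.93 = 0.5175
σ²_T = Σσ²ᵢ + 2·Σσ_ij = 3.8054 + 2 × 1.1901 = 6.1856
α = (3/2)·(1 − 3.8054/6.1856) = 0.58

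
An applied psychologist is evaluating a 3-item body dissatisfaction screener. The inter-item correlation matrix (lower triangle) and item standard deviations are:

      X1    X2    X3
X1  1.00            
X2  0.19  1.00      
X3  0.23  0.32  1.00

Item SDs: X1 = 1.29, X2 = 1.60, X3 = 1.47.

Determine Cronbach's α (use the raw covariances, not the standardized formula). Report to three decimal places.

α = 0.497

Σσ²ᵢ = 1.29² + 1.60² + 1.47² = 6.3850
Covariances σ_ij = r_ij · s_i · s_j:
  σ(X1,X2) = 0.19 × 1.29 × 1.60 = 0.3922
  σ(X1,X3) = 0.23 × 1.29 × 1.47 = 0.4361
  σ(X2,X3) = 0.32 × 1.60 × 1.47 = 0.7526
σ²_T = Σσ²ᵢ + 2·Σσ_ij = 6.3850 + 2 × 1.5809 = 9.5468
α = (3/2)·(1 − 6.3850/9.5468) = 0.497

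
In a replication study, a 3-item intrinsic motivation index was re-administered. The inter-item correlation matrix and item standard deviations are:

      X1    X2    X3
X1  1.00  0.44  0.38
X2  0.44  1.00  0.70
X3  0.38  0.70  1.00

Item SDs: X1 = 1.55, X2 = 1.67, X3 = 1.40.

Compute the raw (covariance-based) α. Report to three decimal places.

Σσ²ᵢ = 1.55² + 1.67² + 1.40² = 7.1514
Covariances σ_ij = r_ij · s_i · s_j:
  σ(X1,X2) = 0.44 × 1.55 × 1.67 = 1.1389
  σ(X1,X3) = 0.38 × 1.55 × 1.40 = 0.8246
  σ(X2,X3) = 0.70 × 1.67 × 1.40 = 1.6366
σ²_T = Σσ²ᵢ + 2·Σσ_ij = 7.1514 + 2 × 3.6001 = 14.3516
α = (3/2)·(1 − 7.1514/14.3516) = 0.753

α = 0.753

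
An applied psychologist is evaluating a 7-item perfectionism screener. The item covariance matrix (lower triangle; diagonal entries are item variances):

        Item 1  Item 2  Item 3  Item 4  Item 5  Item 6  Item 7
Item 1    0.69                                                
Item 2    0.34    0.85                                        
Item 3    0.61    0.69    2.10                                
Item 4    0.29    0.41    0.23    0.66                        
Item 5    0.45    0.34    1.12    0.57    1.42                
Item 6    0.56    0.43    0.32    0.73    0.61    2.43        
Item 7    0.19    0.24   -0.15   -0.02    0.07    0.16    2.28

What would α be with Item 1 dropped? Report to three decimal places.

α = 0.650

Remaining items: Item 2, Item 3, Item 4, Item 5, Item 6, Item 7 (k = 6).
Σσ²ᵢ = 0.85 + 2.10 + 0.66 + 1.42 + 2.43 + 2.28 = 9.74
Var(T) = 9.74 + 2 × 5.75 = 21.24
α (item deleted) = (6/5)·(1 − 9.74/21.24) = 0.650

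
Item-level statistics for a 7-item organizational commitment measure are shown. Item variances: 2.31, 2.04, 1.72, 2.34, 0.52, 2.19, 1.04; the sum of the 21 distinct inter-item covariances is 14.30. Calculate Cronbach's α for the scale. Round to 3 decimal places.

Cronbach's α = 0.819

Σσᵢ² = 2.31 + 2.04 + 1.72 + 2.34 + 0.52 + 2.19 + 1.04 = 12.16
Sum of distinct covariances = 14.30
Var(T) = Σσᵢ² + 2·Σcov = 12.16 + 2 × 14.30 = 40.76
α = (7/6)·(1 − 12.16/40.76) = 0.819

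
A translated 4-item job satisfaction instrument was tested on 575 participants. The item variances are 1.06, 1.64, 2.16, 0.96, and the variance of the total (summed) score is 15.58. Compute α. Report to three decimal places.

α = 0.835

Σσ²ᵢ = 1.06 + 1.64 + 2.16 + 0.96 = 5.82
α = (k/(k−1))·(1 − Σσ²ᵢ/Var(T)) = (4/3)·(1 − 5.82/15.58) = 0.835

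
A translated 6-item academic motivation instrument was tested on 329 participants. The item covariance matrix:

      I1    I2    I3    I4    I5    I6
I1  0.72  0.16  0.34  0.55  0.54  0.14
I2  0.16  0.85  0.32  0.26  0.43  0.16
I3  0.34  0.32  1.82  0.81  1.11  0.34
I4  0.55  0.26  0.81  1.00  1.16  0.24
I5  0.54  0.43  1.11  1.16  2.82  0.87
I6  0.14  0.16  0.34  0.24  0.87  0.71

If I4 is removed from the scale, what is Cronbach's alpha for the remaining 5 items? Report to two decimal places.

Remaining items: I1, I2, I3, I5, I6 (k = 5).
Σσ²ᵢ = 0.72 + 0.85 + 1.82 + 2.82 + 0.71 = 6.92
σ²_T = 6.92 + 2 × 4.41 = 15.74
α (item deleted) = (5/4)·(1 − 6.92/15.74) = 0.70

α = 0.70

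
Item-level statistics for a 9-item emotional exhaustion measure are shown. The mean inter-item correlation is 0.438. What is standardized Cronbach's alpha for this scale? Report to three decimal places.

α = 0.875

Standardized α = k·r̄ / (1 + (k−1)·r̄) = 9 × 0.438 / (1 + 8 × 0.438)
  = 3.9420 / 4.5040 = 0.875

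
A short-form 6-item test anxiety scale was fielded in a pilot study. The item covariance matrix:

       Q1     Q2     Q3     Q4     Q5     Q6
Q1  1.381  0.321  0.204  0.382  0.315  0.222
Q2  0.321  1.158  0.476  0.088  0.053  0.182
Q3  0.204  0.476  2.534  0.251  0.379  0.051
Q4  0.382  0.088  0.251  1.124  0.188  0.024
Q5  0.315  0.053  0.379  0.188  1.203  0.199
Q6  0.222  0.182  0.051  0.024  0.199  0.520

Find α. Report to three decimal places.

Σσ²ᵢ = 1.381 + 1.158 + 2.534 + 1.124 + 1.203 + 0.520 = 7.920
Sum of the distinct covariances = 3.335
total variance = 7.920 + 2 × 3.335 = 14.590
α = (k/(k−1))·(1 − Σσ²ᵢ/total variance) = (6/5)·(1 − 7.920/14.590) = 0.549

α = 0.549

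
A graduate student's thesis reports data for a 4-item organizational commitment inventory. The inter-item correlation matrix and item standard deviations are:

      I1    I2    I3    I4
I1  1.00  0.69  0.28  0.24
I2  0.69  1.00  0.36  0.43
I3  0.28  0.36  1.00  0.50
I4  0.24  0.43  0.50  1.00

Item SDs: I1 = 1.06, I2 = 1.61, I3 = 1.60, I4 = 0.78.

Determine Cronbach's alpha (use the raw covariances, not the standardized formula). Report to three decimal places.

Σσ²ᵢ = 1.06² + 1.61² + 1.60² + 0.78² = 6.8841
Covariances σ_ij = r_ij · s_i · s_j:
  σ(I1,I2) = 0.69 × 1.06 × 1.61 = 1.1776
  σ(I1,I3) = 0.28 × 1.06 × 1.60 = 0.4749
  σ(I1,I4) = 0.24 × 1.06 × 0.78 = 0.1984
  σ(I2,I3) = 0.36 × 1.61 × 1.60 = 0.9274
  σ(I2,I4) = 0.43 × 1.61 × 0.78 = 0.5400
  σ(I3,I4) = 0.50 × 1.60 × 0.78 = 0.6240
σ²_T = Σσ²ᵢ + 2·Σσ_ij = 6.8841 + 2 × 3.9423 = 14.7687
α = (4/3)·(1 − 6.8841/14.7687) = 0.712

α = 0.712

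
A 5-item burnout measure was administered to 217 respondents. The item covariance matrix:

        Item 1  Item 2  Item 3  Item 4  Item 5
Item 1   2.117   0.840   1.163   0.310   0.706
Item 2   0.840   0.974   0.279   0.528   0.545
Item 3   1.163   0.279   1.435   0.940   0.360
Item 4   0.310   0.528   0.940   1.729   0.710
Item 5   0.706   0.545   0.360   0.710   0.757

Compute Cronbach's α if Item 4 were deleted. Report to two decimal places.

Remaining items: Item 1, Item 2, Item 3, Item 5 (k = 4).
ΣVar(i) = 2.117 + 0.974 + 1.435 + 0.757 = 5.283
σ²_total = 5.283 + 2 × 3.893 = 13.069
α (item deleted) = (4/3)·(1 − 5.283/13.069) = 0.79

Cronbach's α = 0.79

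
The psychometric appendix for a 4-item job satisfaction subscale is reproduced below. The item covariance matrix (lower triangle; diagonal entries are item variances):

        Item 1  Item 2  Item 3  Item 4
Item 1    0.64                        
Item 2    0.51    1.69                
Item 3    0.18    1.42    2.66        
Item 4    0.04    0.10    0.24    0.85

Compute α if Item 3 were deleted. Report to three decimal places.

Remaining items: Item 1, Item 2, Item 4 (k = 3).
Σσ²ᵢ = 0.64 + 1.69 + 0.85 = 3.18
Var(T) = 3.18 + 2 × 0.65 = 4.48
α (item deleted) = (3/2)·(1 − 3.18/4.48) = 0.435

α = 0.435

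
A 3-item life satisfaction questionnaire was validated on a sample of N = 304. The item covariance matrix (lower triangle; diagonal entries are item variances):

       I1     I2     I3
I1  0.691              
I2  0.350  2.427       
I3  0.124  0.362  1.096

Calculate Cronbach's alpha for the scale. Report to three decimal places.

Cronbach's alpha = 0.426

sum of item variances = 0.691 + 2.427 + 1.096 = 4.214
Σ_{i<j} σ_ij = 0.836
Var(T) = 4.214 + 2 × 0.836 = 5.886
α = (k/(k−1))·(1 − sum of item variances/Var(T)) = (3/2)·(1 − 4.214/5.886) = 0.426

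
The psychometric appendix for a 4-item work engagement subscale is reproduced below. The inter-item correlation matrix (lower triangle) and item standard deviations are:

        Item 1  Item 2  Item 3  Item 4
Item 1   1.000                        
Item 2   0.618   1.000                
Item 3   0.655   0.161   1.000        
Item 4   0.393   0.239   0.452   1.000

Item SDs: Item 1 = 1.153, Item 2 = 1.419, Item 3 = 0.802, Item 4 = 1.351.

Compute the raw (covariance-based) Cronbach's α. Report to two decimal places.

Cronbach's α = 0.72

Σσ²ᵢ = 1.153² + 1.419² + 0.802² + 1.351² = 5.8114
Covariances σ_ij = r_ij · s_i · s_j:
  σ(Item 1,Item 2) = 0.618 × 1.153 × 1.419 = 1.0111
  σ(Item 1,Item 3) = 0.655 × 1.153 × 0.802 = 0.6057
  σ(Item 1,Item 4) = 0.393 × 1.153 × 1.351 = 0.6122
  σ(Item 2,Item 3) = 0.161 × 1.419 × 0.802 = 0.1832
  σ(Item 2,Item 4) = 0.239 × 1.419 × 1.351 = 0.4582
  σ(Item 3,Item 4) = 0.452 × 0.802 × 1.351 = 0.4897
σ²_T = Σσ²ᵢ + 2·Σσ_ij = 5.8114 + 2 × 3.3601 = 12.5316
α = (4/3)·(1 − 5.8114/12.5316) = 0.72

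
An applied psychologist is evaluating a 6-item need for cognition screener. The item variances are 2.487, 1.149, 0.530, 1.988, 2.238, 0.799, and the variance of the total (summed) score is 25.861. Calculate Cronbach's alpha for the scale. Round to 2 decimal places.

ΣVar(i) = 2.487 + 1.149 + 0.530 + 1.988 + 2.238 + 0.799 = 9.191
α = (k/(k−1))·(1 − ΣVar(i)/σ²_total) = (6/5)·(1 − 9.191/25.861) = 0.77

Cronbach's alpha = 0.77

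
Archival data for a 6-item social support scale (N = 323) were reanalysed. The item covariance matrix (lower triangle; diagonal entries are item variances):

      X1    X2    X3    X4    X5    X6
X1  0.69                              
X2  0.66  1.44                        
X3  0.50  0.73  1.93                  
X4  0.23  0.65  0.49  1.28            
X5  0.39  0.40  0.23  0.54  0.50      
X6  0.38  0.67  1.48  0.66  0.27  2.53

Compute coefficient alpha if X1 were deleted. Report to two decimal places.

Remaining items: X2, X3, X4, X5, X6 (k = 5).
sum of item variances = 1.44 + 1.93 + 1.28 + 0.50 + 2.53 = 7.68
total variance = 7.68 + 2 × 6.12 = 19.92
α (item deleted) = (5/4)·(1 − 7.68/19.92) = 0.77

α = 0.77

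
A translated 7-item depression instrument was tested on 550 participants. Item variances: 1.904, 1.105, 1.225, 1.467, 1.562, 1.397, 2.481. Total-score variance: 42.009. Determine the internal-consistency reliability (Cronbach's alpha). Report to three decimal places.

Cronbach's alpha = 0.857

Σσ²ᵢ = 1.904 + 1.105 + 1.225 + 1.467 + 1.562 + 1.397 + 2.481 = 11.141
α = (k/(k−1))·(1 − Σσ²ᵢ/σ²_T) = (7/6)·(1 − 11.141/42.009) = 0.857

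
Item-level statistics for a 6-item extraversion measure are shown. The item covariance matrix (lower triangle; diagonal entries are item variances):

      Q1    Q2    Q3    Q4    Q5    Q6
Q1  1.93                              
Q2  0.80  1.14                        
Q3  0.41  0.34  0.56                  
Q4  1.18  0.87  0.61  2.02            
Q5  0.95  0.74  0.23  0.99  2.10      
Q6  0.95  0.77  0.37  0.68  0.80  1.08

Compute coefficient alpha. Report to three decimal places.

ΣVar(i) = 1.93 + 1.14 + 0.56 + 2.02 + 2.10 + 1.08 = 8.83
Sum of the distinct covariances = 10.69
total variance = 8.83 + 2 × 10.69 = 30.21
α = (k/(k−1))·(1 − ΣVar(i)/total variance) = (6/5)·(1 − 8.83/30.21) = 0.849

coefficient alpha = 0.849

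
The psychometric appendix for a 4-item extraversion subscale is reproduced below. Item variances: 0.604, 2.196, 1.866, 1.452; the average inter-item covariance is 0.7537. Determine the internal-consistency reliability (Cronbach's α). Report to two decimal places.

α = 0.80

Σσᵢ² = 0.604 + 2.196 + 1.866 + 1.452 = 6.118
Sum of the 6 distinct covariances = 6 × 0.7537 = 4.5222
Var(T) = Σσᵢ² + 2·Σcov = 6.118 + 2 × 4.5222 = 15.1624
α = (4/3)·(1 − 6.118/15.1624) = 0.80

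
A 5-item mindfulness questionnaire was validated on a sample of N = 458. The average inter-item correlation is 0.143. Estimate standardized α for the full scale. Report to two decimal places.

α = 0.45

Standardized α = k·r̄ / (1 + (k−1)·r̄) = 5 × 0.143 / (1 + 4 × 0.143)
  = 0.7150 / 1.5720 = 0.45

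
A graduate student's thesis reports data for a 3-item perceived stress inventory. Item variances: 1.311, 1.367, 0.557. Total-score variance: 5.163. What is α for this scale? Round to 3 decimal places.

α = 0.560

Σσᵢ² = 1.311 + 1.367 + 0.557 = 3.235
α = (k/(k−1))·(1 − Σσᵢ²/total variance) = (3/2)·(1 − 3.235/5.163) = 0.560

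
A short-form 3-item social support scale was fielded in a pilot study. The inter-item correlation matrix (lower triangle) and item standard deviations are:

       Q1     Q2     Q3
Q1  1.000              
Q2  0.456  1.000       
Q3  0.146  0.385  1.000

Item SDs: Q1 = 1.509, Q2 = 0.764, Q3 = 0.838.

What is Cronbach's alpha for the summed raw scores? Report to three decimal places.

α = 0.524

Σσ²ᵢ = 1.509² + 0.764² + 0.838² = 3.5630
Covariances σ_ij = r_ij · s_i · s_j:
  σ(Q1,Q2) = 0.456 × 1.509 × 0.764 = 0.5257
  σ(Q1,Q3) = 0.146 × 1.509 × 0.838 = 0.1846
  σ(Q2,Q3) = 0.385 × 0.764 × 0.838 = 0.2465
σ²_T = Σσ²ᵢ + 2·Σσ_ij = 3.5630 + 2 × 0.9568 = 5.4766
α = (3/2)·(1 − 3.5630/5.4766) = 0.524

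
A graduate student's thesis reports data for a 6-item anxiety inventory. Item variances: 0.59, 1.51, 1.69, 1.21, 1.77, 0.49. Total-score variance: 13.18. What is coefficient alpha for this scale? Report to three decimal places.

α = 0.539

Σσ²ᵢ = 0.59 + 1.51 + 1.69 + 1.21 + 1.77 + 0.49 = 7.26
α = (k/(k−1))·(1 − Σσ²ᵢ/Var(T)) = (6/5)·(1 − 7.26/13.18) = 0.539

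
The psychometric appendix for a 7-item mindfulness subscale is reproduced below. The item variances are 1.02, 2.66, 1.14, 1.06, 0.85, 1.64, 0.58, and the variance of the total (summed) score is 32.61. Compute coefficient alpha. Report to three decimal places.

Σσᵢ² = 1.02 + 2.66 + 1.14 + 1.06 + 0.85 + 1.64 + 0.58 = 8.95
α = (k/(k−1))·(1 − Σσᵢ²/σ²_total) = (7/6)·(1 − 8.95/32.61) = 0.846

α = 0.846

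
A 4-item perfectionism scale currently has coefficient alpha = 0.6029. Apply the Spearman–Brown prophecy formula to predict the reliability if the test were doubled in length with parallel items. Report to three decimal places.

predicted reliability = 0.752

Length factor m = 2
α' = m·α / (1 + (m−1)·α)
   = 2 × 0.6029 / (1 + (2 − 1) × 0.6029)
   = 1.2058 / 1.6029 = 0.752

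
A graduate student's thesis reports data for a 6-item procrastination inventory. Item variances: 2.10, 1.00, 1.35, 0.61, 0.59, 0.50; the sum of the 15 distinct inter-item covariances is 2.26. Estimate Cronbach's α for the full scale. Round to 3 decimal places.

sum of item variances = 2.10 + 1.00 + 1.35 + 0.61 + 0.59 + 0.50 = 6.15
Sum of distinct covariances = 2.26
total variance = sum of item variances + 2·Σcov = 6.15 + 2 × 2.26 = 10.67
α = (6/5)·(1 − 6.15/10.67) = 0.508

α = 0.508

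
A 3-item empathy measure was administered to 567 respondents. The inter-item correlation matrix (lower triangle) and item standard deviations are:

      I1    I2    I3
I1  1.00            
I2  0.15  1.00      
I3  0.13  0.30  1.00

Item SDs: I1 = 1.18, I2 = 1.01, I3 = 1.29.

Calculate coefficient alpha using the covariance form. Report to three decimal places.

Σσ²ᵢ = 1.18² + 1.01² + 1.29² = 4.0766
Covariances σ_ij = r_ij · s_i · s_j:
  σ(I1,I2) = 0.15 × 1.18 × 1.01 = 0.1788
  σ(I1,I3) = 0.13 × 1.18 × 1.29 = 0.1979
  σ(I2,I3) = 0.30 × 1.01 × 1.29 = 0.3909
σ²_T = Σσ²ᵢ + 2·Σσ_ij = 4.0766 + 2 × 0.7676 = 5.6118
α = (3/2)·(1 − 4.0766/5.6118) = 0.410

α = 0.410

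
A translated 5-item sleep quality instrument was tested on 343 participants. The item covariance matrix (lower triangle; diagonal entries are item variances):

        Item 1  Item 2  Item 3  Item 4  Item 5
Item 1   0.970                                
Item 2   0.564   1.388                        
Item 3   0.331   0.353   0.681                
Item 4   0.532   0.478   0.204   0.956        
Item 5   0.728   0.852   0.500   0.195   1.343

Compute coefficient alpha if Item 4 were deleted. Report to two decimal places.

Remaining items: Item 1, Item 2, Item 3, Item 5 (k = 4).
ΣVar(i) = 0.970 + 1.388 + 0.681 + 1.343 = 4.382
Var(T) = 4.382 + 2 × 3.328 = 11.038
α (item deleted) = (4/3)·(1 − 4.382/11.038) = 0.80

coefficient alpha = 0.80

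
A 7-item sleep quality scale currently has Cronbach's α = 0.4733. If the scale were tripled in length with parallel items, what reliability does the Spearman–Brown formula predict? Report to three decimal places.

predicted reliability = 0.729

Length factor m = 3
α' = m·α / (1 + (m−1)·α)
   = 3 × 0.4733 / (1 + (3 − 1) × 0.4733)
   = 1.4199 / 1.9466 = 0.729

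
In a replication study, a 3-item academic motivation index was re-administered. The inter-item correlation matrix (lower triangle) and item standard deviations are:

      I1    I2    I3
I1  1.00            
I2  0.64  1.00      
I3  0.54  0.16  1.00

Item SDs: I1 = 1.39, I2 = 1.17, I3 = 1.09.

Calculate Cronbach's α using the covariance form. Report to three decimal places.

α = 0.718

Σσ²ᵢ = 1.39² + 1.17² + 1.09² = 4.4891
Covariances σ_ij = r_ij · s_i · s_j:
  σ(I1,I2) = 0.64 × 1.39 × 1.17 = 1.0408
  σ(I1,I3) = 0.54 × 1.39 × 1.09 = 0.8182
  σ(I2,I3) = 0.16 × 1.17 × 1.09 = 0.2040
σ²_T = Σσ²ᵢ + 2·Σσ_ij = 4.4891 + 2 × 2.0630 = 8.6151
α = (3/2)·(1 − 4.4891/8.6151) = 0.718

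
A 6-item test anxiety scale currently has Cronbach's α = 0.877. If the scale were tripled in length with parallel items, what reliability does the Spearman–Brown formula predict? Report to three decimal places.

predicted reliability = 0.955

Length factor m = 3
α' = m·α / (1 + (m−1)·α)
   = 3 × 0.877 / (1 + (3 − 1) × 0.877)
   = 2.6310 / 2.7540 = 0.955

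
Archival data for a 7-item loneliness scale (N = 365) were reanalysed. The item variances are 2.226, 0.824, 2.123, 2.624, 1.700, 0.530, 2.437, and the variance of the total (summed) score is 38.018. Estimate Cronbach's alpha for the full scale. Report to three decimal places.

ΣVar(i) = 2.226 + 0.824 + 2.123 + 2.624 + 1.700 + 0.530 + 2.437 = 12.464
α = (k/(k−1))·(1 − ΣVar(i)/σ²_T) = (7/6)·(1 − 12.464/38.018) = 0.784

α = 0.784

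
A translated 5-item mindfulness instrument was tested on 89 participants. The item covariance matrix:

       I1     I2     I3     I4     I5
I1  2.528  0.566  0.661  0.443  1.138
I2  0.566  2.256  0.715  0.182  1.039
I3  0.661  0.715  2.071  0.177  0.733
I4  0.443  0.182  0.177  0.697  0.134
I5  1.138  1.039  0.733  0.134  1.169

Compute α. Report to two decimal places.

Σσ²ᵢ = 2.528 + 2.256 + 2.071 + 0.697 + 1.169 = 8.721
Sum of the distinct covariances = 5.788
σ²_total = 8.721 + 2 × 5.788 = 20.297
α = (k/(k−1))·(1 − Σσ²ᵢ/σ²_total) = (5/4)·(1 − 8.721/20.297) = 0.71

α = 0.71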